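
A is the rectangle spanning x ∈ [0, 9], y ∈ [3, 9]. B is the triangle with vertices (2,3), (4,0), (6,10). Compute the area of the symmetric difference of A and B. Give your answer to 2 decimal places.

49.17

|A| = 54, |B| = 13, |A∩B| = 8.9143.
|A △ B| = |A| + |B| − 2·|A∩B| = 54 + 13 − 17.8286 = 49.17.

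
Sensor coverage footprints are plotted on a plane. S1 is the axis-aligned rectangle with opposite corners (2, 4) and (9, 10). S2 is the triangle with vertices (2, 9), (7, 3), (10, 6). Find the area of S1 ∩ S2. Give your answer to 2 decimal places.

14.90

The intersection is the polygon with vertices (9,5), (8,4), (6.167,4), (2,9), (9,6.375).
By the shoelace formula its area is 14.90.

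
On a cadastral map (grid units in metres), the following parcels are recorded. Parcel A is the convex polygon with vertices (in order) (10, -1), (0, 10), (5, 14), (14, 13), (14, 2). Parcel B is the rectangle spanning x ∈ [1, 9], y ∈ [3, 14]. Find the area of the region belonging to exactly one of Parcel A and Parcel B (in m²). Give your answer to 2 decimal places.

|Parcel A| = 134.5, |Parcel B| = 88, |Parcel A∩Parcel B| = 64.8884.
|Parcel A △ Parcel B| = |Parcel A| + |Parcel B| − 2·|Parcel A∩Parcel B| = 134.5 + 88 − 129.7768 = 92.72.

92.72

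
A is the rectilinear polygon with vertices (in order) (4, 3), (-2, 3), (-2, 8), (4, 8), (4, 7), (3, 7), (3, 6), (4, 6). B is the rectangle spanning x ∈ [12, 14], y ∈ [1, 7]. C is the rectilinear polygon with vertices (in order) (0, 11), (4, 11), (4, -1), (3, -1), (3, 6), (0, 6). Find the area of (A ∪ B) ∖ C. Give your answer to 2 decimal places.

|A ∪ B| = 41.
|(A ∪ B) ∩ C| = 10.
|(A ∪ B) ∖ C| = 41 − 10 = 31.00.

31.00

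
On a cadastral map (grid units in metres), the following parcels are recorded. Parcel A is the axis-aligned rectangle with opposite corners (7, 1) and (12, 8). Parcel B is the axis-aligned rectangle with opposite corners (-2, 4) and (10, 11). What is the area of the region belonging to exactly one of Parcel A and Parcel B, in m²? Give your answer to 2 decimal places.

95.00

|Parcel A∩Parcel B|: x∈[7,10], y∈[4,8] → 3·4 = 12.
|Parcel A △ Parcel B| = |Parcel A| + |Parcel B| − 2·|Parcel A∩Parcel B| = 35 + 84 − 24 = 95.00.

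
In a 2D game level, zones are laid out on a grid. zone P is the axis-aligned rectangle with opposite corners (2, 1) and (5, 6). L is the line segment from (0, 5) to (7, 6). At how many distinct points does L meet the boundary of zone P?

2

The segment meets the boundary at (5,5.714), (2,5.286).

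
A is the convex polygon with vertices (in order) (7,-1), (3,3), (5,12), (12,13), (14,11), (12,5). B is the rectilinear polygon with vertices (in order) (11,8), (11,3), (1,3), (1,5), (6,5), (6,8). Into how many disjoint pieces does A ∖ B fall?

2

A ∖ B splits into 2 disjoint pieces (area 14.6667, area 51.5444).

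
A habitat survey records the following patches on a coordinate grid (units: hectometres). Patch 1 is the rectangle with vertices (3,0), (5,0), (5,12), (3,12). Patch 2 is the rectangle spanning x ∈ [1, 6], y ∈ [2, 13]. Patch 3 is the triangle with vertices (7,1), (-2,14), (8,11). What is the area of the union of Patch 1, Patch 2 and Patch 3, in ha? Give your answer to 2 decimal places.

79.04

By inclusion–exclusion:
Individual areas: |Patch 1| = 24, |Patch 2| = 55, |Patch 3| = 51.5.
|Patch 1∩Patch 2|: x∈[3,5], y∈[2,12] → 2·10 = 20.
|Patch 1∩Patch 3| = 13.3167.
|Patch 2∩Patch 3| = 31.4556.
|Patch 1∩Patch 2∩Patch 3| = 13.3167.
|Patch 1 ∪ Patch 2 ∪ Patch 3| = 130.5 − 64.7722 + 13.3167 = 79.04.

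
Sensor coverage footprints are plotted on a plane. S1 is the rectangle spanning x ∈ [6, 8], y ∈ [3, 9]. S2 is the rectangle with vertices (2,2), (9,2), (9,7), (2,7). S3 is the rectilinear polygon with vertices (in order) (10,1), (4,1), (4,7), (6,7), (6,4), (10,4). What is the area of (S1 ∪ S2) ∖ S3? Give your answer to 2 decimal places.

|S1 ∪ S2| = 39.
|(S1 ∪ S2) ∩ S3| = 16.
|(S1 ∪ S2) ∖ S3| = 39 − 16 = 23.00.

23.00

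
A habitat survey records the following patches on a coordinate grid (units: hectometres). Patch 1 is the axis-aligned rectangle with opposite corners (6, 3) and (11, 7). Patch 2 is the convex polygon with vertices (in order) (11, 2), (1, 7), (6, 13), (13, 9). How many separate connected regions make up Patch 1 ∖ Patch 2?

1

Patch 1 ∖ Patch 2 is a single connected region.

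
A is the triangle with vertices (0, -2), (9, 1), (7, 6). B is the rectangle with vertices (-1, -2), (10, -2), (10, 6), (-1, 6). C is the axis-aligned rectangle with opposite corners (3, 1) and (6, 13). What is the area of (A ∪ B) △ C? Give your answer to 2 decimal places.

94.00

|A ∪ B| = 88.
|(A ∪ B) ∩ C| = 15.
|(A ∪ B) △ C| = 88 + 36 − 30 = 94.00.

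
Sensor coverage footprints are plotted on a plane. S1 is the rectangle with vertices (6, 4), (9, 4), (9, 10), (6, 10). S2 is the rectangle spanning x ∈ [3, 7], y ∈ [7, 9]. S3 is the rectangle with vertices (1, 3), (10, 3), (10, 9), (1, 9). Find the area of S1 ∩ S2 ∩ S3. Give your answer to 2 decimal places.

2.00

The intersection is the polygon with vertices (7,9), (7,7), (6,7), (6,9).
By the shoelace formula its area is 2.00.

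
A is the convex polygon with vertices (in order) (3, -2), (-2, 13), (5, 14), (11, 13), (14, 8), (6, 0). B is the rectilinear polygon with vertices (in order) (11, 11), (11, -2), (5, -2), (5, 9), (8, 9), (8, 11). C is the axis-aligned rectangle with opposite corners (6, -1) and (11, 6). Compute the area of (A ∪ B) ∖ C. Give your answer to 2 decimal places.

|A ∪ B| = 174.6667.
|(A ∪ B) ∩ C| = 35.
|(A ∪ B) ∖ C| = 174.6667 − 35 = 139.67.

139.67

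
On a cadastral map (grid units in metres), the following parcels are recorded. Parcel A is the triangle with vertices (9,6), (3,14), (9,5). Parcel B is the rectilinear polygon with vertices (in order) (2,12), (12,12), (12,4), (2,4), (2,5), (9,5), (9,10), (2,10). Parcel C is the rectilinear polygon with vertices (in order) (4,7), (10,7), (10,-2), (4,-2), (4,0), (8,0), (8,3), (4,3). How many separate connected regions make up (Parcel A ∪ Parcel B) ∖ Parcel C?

(Parcel A ∪ Parcel B) ∖ Parcel C splits into 2 disjoint pieces (area 36.5417, area 2).

2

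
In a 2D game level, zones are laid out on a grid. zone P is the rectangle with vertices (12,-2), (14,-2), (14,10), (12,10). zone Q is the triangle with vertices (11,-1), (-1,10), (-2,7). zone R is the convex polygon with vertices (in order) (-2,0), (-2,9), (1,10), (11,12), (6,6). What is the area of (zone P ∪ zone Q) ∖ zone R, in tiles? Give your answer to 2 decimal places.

31.91

|zone P ∪ zone Q| = 47.5.
|(zone P ∪ zone Q) ∩ zone R| = 15.589.
|(zone P ∪ zone Q) ∖ zone R| = 47.5 − 15.589 = 31.91.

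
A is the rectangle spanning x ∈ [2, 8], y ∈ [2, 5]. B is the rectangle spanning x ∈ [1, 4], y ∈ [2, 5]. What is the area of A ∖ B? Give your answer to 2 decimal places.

|A∩B|: x∈[2,4], y∈[2,5] → 2·3 = 6.
|A| = 18.
|A ∖ B| = |A| − |A∩B| = 18 − 6 = 12.00.

12.00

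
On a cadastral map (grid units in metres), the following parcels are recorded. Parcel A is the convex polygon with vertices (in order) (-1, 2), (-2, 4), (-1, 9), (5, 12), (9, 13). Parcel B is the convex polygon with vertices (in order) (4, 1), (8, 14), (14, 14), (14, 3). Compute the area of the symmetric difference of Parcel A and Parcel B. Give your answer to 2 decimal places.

133.12

|Parcel A| = 41.5, |Parcel B| = 94, |Parcel A∩Parcel B| = 1.1902.
|Parcel A △ Parcel B| = |Parcel A| + |Parcel B| − 2·|Parcel A∩Parcel B| = 41.5 + 94 − 2.3803 = 133.12.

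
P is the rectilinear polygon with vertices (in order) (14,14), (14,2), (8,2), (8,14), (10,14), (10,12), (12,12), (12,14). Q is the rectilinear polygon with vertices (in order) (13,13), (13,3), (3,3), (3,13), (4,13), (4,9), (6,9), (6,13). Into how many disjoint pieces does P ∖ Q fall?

2

P ∖ Q splits into 2 disjoint pieces (area 18, area 2).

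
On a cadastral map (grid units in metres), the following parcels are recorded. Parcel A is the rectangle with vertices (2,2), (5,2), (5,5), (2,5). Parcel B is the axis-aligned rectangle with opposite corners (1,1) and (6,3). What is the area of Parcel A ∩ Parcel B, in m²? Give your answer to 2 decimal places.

|Parcel A∩Parcel B|: x∈[2,5], y∈[2,3] → 3·1 = 3.

3.00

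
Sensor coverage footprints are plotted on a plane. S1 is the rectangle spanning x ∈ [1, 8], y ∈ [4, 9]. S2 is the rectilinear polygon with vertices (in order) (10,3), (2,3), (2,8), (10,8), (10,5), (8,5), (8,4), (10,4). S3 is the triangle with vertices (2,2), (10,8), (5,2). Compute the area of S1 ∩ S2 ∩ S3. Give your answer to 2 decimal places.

The intersection is the polygon with vertices (4.667,4), (8,6.5), (8,5.6), (6.667,4).
By the shoelace formula its area is 3.10.

3.10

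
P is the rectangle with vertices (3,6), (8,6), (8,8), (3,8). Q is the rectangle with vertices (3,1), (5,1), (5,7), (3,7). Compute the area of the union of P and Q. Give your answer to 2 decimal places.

By inclusion–exclusion:
Individual areas: |P| = 10, |Q| = 12.
|P∩Q|: x∈[3,5], y∈[6,7] → 2·1 = 2.
|P ∪ Q| = 22 − 2 = 20.00.

20.00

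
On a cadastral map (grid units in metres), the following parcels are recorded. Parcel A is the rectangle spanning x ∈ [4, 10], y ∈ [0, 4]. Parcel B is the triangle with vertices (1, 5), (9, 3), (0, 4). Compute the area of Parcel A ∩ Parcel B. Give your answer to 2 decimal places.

1.61

The intersection is the polygon with vertices (4,4), (5,4), (9,3), (4,3.556).
By the shoelace formula its area is 1.61.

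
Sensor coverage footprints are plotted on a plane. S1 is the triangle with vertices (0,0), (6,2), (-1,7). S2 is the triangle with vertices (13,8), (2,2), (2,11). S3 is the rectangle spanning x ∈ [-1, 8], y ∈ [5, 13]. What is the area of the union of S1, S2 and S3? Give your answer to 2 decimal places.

106.72

By inclusion–exclusion:
Individual areas: |S1| = 22, |S2| = 49.5, |S3| = 72.
|S1∩S2| = 3.2401.
|S1∩S3| = 2.5143.
|S2∩S3| = 31.0227.
|S1∩S2∩S3| = 0.
|S1 ∪ S2 ∪ S3| = 143.5 − 36.7771 + 0 = 106.72.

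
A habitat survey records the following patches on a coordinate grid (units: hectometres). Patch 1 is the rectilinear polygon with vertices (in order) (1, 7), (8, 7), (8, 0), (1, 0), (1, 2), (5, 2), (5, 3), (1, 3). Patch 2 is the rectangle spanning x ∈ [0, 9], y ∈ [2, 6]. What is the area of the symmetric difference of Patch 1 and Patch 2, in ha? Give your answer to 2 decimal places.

|Patch 1| = 45, |Patch 2| = 36, |Patch 1∩Patch 2| = 24.
|Patch 1 △ Patch 2| = |Patch 1| + |Patch 2| − 2·|Patch 1∩Patch 2| = 45 + 36 − 48 = 33.00.

33.00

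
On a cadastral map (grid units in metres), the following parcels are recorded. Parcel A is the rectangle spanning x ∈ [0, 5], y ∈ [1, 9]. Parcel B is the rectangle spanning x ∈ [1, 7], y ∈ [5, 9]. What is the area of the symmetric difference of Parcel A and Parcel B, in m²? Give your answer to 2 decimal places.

|Parcel A∩Parcel B|: x∈[1,5], y∈[5,9] → 4·4 = 16.
|Parcel A △ Parcel B| = |Parcel A| + |Parcel B| − 2·|Parcel A∩Parcel B| = 40 + 24 − 32 = 32.00.

32.00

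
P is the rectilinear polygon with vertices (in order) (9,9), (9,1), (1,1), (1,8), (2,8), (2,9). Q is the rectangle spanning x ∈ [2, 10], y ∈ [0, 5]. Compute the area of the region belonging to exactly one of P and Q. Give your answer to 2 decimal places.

|P| = 63, |Q| = 40, |P∩Q| = 28.
|P △ Q| = |P| + |Q| − 2·|P∩Q| = 63 + 40 − 56 = 47.00.

47.00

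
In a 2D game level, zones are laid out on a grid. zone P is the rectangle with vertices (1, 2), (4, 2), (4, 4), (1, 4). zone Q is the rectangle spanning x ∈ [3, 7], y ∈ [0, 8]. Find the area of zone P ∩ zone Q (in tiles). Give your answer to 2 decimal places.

2.00

|zone P∩zone Q|: x∈[3,4], y∈[2,4] → 1·2 = 2.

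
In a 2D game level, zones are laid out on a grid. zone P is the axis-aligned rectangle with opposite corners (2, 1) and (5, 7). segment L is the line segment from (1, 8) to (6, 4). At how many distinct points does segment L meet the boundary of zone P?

2

The segment meets the boundary at (5,4.8), (2.25,7).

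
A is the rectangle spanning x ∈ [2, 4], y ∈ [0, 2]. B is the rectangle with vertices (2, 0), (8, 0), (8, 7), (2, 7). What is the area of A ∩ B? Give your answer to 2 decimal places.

4.00

|A∩B|: x∈[2,4], y∈[0,2] → 2·2 = 4.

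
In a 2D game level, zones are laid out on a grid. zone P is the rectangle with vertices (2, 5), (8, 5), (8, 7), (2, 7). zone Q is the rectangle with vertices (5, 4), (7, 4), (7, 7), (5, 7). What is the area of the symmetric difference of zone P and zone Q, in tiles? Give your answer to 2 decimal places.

|zone P∩zone Q|: x∈[5,7], y∈[5,7] → 2·2 = 4.
|zone P △ zone Q| = |zone P| + |zone Q| − 2·|zone P∩zone Q| = 12 + 6 − 8 = 10.00.

10.00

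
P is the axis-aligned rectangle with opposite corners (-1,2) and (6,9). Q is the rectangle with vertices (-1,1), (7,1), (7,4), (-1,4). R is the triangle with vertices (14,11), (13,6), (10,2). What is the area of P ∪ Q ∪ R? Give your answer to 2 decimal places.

By inclusion–exclusion:
Individual areas: |P| = 49, |Q| = 24, |R| = 5.5.
|P∩Q|: x∈[-1,6], y∈[2,4] → 7·2 = 14.
|P∩R| = 0.
|Q∩R| = 0.
|P∩Q∩R| = 0.
|P ∪ Q ∪ R| = 78.5 − 14 + 0 = 64.50.

64.50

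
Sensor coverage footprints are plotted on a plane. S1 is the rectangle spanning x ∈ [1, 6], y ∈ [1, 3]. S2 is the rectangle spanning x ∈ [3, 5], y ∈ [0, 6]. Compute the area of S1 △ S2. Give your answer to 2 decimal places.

14.00

|S1∩S2|: x∈[3,5], y∈[1,3] → 2·2 = 4.
|S1 △ S2| = |S1| + |S2| − 2·|S1∩S2| = 10 + 12 − 8 = 14.00.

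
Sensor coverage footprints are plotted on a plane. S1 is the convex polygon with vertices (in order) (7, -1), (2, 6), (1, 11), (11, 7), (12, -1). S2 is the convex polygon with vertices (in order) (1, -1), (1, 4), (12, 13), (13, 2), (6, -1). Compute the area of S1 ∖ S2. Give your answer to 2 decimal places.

|S1| = 77, |S1∩S2| = 54.1358.
|S1 ∖ S2| = |S1| − |S1∩S2| = 77 − 54.1358 = 22.86.

22.86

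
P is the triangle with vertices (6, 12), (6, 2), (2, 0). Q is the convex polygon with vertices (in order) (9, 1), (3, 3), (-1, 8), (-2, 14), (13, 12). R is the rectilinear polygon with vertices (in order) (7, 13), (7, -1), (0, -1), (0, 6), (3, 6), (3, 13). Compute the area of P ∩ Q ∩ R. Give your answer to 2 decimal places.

The intersection is the polygon with vertices (3,3), (6,12), (6,2).
By the shoelace formula its area is 15.00.

15.00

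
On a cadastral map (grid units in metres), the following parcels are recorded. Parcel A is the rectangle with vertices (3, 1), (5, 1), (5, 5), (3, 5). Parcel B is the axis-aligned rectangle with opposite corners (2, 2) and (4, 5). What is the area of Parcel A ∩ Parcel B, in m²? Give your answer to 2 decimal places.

|Parcel A∩Parcel B|: x∈[3,4], y∈[2,5] → 1·3 = 3.

3.00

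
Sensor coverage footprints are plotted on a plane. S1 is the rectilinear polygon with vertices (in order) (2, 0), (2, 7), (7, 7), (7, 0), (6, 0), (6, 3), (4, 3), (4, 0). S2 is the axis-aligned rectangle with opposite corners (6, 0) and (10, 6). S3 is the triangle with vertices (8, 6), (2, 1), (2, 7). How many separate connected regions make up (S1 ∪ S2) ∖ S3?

(S1 ∪ S2) ∖ S3 splits into 3 disjoint pieces (area 2.0833, area 23.4, area 3.6667).

3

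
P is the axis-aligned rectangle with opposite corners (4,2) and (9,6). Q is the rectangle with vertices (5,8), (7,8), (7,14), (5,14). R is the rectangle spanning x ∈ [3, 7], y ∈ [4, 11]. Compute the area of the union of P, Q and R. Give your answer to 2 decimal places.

By inclusion–exclusion:
Individual areas: |P| = 20, |Q| = 12, |R| = 28.
|P∩Q| = 0 (no overlap).
|P∩R|: x∈[4,7], y∈[4,6] → 3·2 = 6.
|Q∩R|: x∈[5,7], y∈[8,11] → 2·3 = 6.
|P∩Q∩R| = 0.
|P ∪ Q ∪ R| = 60 − 12 + 0 = 48.00.

48.00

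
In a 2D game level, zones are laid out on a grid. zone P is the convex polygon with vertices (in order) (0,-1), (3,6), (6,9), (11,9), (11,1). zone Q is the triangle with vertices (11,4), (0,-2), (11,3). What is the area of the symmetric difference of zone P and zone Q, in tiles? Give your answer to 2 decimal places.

70.42

|zone P| = 75, |zone Q| = 5.5, |zone P∩zone Q| = 5.0417.
|zone P △ zone Q| = |zone P| + |zone Q| − 2·|zone P∩zone Q| = 75 + 5.5 − 10.0833 = 70.42.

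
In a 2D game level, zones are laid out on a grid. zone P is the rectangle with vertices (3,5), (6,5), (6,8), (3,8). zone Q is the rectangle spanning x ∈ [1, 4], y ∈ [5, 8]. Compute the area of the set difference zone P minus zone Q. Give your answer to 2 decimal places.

6.00

|zone P∩zone Q|: x∈[3,4], y∈[5,8] → 1·3 = 3.
|zone P| = 9.
|zone P ∖ zone Q| = |zone P| − |zone P∩zone Q| = 9 − 3 = 6.00.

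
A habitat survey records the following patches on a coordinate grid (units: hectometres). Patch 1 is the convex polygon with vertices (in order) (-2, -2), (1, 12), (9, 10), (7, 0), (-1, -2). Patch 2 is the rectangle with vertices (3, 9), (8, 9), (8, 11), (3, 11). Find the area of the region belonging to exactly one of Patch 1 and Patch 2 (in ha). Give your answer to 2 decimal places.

95.25

|Patch 1| = 103, |Patch 2| = 10, |Patch 1∩Patch 2| = 8.875.
|Patch 1 △ Patch 2| = |Patch 1| + |Patch 2| − 2·|Patch 1∩Patch 2| = 103 + 10 − 17.75 = 95.25.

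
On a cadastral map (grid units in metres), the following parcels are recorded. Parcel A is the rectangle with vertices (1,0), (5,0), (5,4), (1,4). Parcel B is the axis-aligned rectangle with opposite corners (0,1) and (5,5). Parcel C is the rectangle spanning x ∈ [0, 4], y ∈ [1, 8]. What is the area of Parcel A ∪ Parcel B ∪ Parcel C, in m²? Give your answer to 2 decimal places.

By inclusion–exclusion:
Individual areas: |Parcel A| = 16, |Parcel B| = 20, |Parcel C| = 28.
|Parcel A∩Parcel B|: x∈[1,5], y∈[1,4] → 4·3 = 12.
|Parcel A∩Parcel C|: x∈[1,4], y∈[1,4] → 3·3 = 9.
|Parcel B∩Parcel C|: x∈[0,4], y∈[1,5] → 4·4 = 16.
|Parcel A∩Parcel B∩Parcel C| = 9.
|Parcel A ∪ Parcel B ∪ Parcel C| = 64 − 37 + 9 = 36.00.

36.00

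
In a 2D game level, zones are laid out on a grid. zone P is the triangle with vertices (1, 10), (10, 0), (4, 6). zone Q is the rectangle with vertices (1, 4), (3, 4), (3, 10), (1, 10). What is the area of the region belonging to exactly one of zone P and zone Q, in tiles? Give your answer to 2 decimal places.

|zone P| = 3, |zone Q| = 12, |zone P∩zone Q| = 0.4444.
|zone P △ zone Q| = |zone P| + |zone Q| − 2·|zone P∩zone Q| = 3 + 12 − 0.8889 = 14.11.

14.11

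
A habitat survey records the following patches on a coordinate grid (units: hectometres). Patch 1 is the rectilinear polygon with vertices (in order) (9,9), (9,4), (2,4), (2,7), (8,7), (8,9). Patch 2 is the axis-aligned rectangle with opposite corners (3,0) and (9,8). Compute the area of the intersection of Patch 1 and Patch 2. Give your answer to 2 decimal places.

The intersection is the polygon with vertices (9,4), (3,4), (3,7), (8,7), (8,8), (9,8).
By the shoelace formula its area is 19.00.

19.00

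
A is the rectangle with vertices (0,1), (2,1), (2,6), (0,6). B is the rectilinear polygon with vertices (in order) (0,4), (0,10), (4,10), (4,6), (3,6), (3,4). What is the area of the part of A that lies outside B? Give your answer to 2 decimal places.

|A| = 10, |A∩B| = 4.
|A ∖ B| = |A| − |A∩B| = 10 − 4 = 6.00.

6.00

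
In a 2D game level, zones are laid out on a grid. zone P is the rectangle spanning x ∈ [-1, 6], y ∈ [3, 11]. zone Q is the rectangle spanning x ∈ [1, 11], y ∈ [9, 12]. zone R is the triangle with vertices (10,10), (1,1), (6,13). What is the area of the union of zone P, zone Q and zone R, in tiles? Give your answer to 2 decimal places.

82.54

By inclusion–exclusion:
Individual areas: |zone P| = 56, |zone Q| = 30, |zone R| = 31.5.
|zone P∩zone Q|: x∈[1,6], y∈[9,11] → 5·2 = 10.
|zone P∩zone R| = 15.5.
|zone Q∩zone R| = 11.9583.
|zone P∩zone Q∩zone R| = 2.5.
|zone P ∪ zone Q ∪ zone R| = 117.5 − 37.4583 + 2.5 = 82.54.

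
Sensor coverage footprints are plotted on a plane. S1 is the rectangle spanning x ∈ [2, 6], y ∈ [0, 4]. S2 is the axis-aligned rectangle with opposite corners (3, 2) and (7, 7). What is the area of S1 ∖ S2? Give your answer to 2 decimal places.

10.00

|S1∩S2|: x∈[3,6], y∈[2,4] → 3·2 = 6.
|S1| = 16.
|S1 ∖ S2| = |S1| − |S1∩S2| = 16 − 6 = 10.00.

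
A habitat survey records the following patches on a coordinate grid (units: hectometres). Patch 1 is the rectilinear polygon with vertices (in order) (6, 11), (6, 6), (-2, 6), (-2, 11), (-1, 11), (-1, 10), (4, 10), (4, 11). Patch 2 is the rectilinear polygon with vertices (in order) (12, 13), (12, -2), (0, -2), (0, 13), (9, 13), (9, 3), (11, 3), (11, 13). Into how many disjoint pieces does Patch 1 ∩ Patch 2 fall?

1

Patch 1 ∩ Patch 2 is a single connected region.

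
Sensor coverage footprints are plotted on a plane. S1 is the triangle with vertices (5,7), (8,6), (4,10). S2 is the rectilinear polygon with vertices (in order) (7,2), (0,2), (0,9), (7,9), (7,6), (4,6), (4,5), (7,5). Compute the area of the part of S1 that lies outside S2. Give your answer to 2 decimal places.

|S1| = 4, |S1∩S2| = 3.3333.
|S1 ∖ S2| = |S1| − |S1∩S2| = 4 − 3.3333 = 0.67.

0.67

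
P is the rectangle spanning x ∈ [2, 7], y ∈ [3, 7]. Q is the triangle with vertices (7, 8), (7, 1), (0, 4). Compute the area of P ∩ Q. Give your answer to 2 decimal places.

16.96

The intersection is the polygon with vertices (7,3), (2.333,3), (2,3.143), (2,5.143), (5.25,7), (7,7).
By the shoelace formula its area is 16.96.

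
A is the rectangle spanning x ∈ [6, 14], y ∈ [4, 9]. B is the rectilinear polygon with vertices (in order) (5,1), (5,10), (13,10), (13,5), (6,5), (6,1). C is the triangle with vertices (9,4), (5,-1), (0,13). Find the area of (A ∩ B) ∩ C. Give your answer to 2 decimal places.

|A ∩ B| = 28.
|(A ∩ B) ∩ C| = 2.00.

2.00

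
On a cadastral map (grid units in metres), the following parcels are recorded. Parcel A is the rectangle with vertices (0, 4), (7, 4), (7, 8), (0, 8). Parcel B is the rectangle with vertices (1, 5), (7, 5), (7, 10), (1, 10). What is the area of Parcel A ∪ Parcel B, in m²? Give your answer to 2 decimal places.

40.00

By inclusion–exclusion:
Individual areas: |Parcel A| = 28, |Parcel B| = 30.
|Parcel A∩Parcel B|: x∈[1,7], y∈[5,8] → 6·3 = 18.
|Parcel A ∪ Parcel B| = 58 − 18 = 40.00.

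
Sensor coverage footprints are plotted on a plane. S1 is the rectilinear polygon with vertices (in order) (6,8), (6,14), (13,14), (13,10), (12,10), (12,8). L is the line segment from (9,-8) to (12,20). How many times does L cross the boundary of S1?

The segment meets the boundary at (11.357,14), (10.714,8).

2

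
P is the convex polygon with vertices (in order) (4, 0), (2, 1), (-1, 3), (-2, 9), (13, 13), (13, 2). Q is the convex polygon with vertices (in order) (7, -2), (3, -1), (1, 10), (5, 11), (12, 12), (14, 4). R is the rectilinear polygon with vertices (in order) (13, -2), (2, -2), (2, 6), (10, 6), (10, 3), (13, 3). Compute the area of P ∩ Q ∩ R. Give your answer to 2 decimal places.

The intersection is the polygon with vertices (2,4.5), (2,6), (10,6), (10,3), (12.833,3), (11.2,1.6), (4,0), (2.7,0.65).
By the shoelace formula its area is 44.76.

44.76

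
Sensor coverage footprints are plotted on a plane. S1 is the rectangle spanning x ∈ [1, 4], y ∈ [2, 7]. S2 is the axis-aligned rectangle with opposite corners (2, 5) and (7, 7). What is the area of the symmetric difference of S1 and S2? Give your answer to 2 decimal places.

|S1∩S2|: x∈[2,4], y∈[5,7] → 2·2 = 4.
|S1 △ S2| = |S1| + |S2| − 2·|S1∩S2| = 15 + 10 − 8 = 17.00.

17.00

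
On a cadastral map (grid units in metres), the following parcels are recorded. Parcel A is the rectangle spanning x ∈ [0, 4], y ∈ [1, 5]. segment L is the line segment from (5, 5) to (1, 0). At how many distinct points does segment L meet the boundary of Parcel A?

The segment meets the boundary at (1.8,1), (4,3.75).

2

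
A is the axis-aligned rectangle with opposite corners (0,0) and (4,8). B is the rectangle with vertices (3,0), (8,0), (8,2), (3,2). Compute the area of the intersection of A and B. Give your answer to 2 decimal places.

|A∩B|: x∈[3,4], y∈[0,2] → 1·2 = 2.

2.00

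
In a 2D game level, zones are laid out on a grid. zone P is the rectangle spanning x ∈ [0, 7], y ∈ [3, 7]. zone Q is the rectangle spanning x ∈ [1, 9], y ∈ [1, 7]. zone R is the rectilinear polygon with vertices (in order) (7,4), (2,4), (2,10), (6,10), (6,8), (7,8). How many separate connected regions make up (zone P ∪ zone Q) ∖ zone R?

1

(zone P ∪ zone Q) ∖ zone R is a single connected region.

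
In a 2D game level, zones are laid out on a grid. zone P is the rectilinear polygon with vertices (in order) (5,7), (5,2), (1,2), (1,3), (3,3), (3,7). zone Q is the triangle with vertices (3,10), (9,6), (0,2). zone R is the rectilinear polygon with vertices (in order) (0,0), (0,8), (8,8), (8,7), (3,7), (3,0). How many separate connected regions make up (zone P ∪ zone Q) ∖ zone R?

(zone P ∪ zone Q) ∖ zone R splits into 2 disjoint pieces (area 16.8056, area 3.75).

2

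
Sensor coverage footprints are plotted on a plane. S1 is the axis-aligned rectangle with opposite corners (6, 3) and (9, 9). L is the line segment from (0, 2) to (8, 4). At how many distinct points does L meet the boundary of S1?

1

The segment meets the boundary at (6,3.5).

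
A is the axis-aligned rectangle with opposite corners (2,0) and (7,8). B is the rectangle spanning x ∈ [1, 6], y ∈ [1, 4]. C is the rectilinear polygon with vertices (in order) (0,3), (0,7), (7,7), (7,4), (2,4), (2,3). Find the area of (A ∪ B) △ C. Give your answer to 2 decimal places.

34.00

|A ∪ B| = 43.
|(A ∪ B) ∩ C| = 16.
|(A ∪ B) △ C| = 43 + 23 − 32 = 34.00.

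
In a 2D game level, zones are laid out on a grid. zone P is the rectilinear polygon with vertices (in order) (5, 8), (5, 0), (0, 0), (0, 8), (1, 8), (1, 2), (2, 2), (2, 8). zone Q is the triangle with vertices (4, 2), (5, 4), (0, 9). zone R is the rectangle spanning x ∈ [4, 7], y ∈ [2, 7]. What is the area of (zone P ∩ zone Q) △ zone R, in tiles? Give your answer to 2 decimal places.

|zone P ∩ zone Q| = 6.1607.
|(zone P ∩ zone Q) ∩ zone R| = 1.5.
|(zone P ∩ zone Q) △ zone R| = 6.1607 + 15 − 3 = 18.16.

18.16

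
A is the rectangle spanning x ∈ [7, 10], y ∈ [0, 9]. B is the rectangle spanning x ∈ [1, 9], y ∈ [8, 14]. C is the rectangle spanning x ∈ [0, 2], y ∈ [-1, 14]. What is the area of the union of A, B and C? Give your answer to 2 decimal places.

By inclusion–exclusion:
Individual areas: |A| = 27, |B| = 48, |C| = 30.
|A∩B|: x∈[7,9], y∈[8,9] → 2·1 = 2.
|A∩C| = 0 (no overlap).
|B∩C|: x∈[1,2], y∈[8,14] → 1·6 = 6.
|A∩B∩C| = 0.
|A ∪ B ∪ C| = 105 − 8 + 0 = 97.00.

97.00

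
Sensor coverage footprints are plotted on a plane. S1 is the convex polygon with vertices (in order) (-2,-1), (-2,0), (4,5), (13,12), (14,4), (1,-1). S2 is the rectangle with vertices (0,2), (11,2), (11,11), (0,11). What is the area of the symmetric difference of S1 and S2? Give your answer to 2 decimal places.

92.95

|S1| = 83, |S2| = 99, |S1∩S2| = 44.5248.
|S1 △ S2| = |S1| + |S2| − 2·|S1∩S2| = 83 + 99 − 89.0496 = 92.95.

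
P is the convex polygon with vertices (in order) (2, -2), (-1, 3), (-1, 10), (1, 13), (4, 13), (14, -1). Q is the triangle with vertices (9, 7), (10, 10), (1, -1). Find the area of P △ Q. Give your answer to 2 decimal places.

134.82

|P| = 138.5, |Q| = 8, |P∩Q| = 5.8418.
|P △ Q| = |P| + |Q| − 2·|P∩Q| = 138.5 + 8 − 11.6835 = 134.82.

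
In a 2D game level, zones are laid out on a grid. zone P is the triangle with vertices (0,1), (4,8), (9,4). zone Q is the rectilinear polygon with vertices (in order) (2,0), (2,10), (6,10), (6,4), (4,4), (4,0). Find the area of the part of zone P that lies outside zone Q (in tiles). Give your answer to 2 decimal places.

10.60

|zone P| = 25.5, |zone P∩zone Q| = 14.9.
|zone P ∖ zone Q| = |zone P| − |zone P∩zone Q| = 25.5 − 14.9 = 10.60.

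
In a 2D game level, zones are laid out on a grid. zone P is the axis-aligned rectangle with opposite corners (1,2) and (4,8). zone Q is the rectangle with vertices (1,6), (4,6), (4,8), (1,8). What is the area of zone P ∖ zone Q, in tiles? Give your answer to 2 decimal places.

12.00

|zone P∩zone Q|: x∈[1,4], y∈[6,8] → 3·2 = 6.
|zone P| = 18.
|zone P ∖ zone Q| = |zone P| − |zone P∩zone Q| = 18 − 6 = 12.00.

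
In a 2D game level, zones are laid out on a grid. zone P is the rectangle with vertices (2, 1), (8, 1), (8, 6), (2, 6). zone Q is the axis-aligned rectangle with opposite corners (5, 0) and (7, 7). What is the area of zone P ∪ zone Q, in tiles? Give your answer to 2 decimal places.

34.00

By inclusion–exclusion:
Individual areas: |zone P| = 30, |zone Q| = 14.
|zone P∩zone Q|: x∈[5,7], y∈[1,6] → 2·5 = 10.
|zone P ∪ zone Q| = 44 − 10 = 34.00.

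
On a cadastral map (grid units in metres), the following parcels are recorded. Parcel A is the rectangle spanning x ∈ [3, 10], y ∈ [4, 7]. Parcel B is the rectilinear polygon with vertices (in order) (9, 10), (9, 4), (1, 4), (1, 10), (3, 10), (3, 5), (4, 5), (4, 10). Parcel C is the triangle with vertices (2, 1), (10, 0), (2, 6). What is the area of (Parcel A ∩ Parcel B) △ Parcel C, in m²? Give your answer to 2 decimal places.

34.00

|Parcel A ∩ Parcel B| = 16.
|(Parcel A ∩ Parcel B) ∩ Parcel C| = 1.
|(Parcel A ∩ Parcel B) △ Parcel C| = 16 + 20 − 2 = 34.00.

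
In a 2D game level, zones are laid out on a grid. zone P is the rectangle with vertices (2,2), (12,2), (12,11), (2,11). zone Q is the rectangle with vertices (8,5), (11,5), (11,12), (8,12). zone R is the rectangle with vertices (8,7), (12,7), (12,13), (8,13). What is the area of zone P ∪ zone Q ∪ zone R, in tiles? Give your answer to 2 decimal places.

98.00

By inclusion–exclusion:
Individual areas: |zone P| = 90, |zone Q| = 21, |zone R| = 24.
|zone P∩zone Q|: x∈[8,11], y∈[5,11] → 3·6 = 18.
|zone P∩zone R|: x∈[8,12], y∈[7,11] → 4·4 = 16.
|zone Q∩zone R|: x∈[8,11], y∈[7,12] → 3·5 = 15.
|zone P∩zone Q∩zone R| = 12.
|zone P ∪ zone Q ∪ zone R| = 135 − 49 + 12 = 98.00.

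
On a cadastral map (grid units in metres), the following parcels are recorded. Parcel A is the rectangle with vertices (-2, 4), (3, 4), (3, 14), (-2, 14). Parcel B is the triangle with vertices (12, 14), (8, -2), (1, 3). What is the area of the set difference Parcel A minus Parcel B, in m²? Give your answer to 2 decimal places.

|Parcel A| = 50, |Parcel A∩Parcel B| = 0.5.
|Parcel A ∖ Parcel B| = |Parcel A| − |Parcel A∩Parcel B| = 50 − 0.5 = 49.50.

49.50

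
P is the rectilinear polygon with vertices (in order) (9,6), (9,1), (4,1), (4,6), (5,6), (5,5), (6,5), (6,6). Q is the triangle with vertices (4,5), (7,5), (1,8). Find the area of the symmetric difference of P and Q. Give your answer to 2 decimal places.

|P| = 24, |Q| = 4.5, |P∩Q| = 1.25.
|P △ Q| = |P| + |Q| − 2·|P∩Q| = 24 + 4.5 − 2.5 = 26.00.

26.00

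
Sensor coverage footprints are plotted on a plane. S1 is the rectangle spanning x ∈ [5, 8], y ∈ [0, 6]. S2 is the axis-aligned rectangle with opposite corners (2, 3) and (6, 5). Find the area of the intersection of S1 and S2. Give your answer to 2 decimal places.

2.00

|S1∩S2|: x∈[5,6], y∈[3,5] → 1·2 = 2.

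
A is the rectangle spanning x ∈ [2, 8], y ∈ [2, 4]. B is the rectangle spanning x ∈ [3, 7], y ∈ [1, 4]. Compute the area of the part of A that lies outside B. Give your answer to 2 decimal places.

|A∩B|: x∈[3,7], y∈[2,4] → 4·2 = 8.
|A| = 12.
|A ∖ B| = |A| − |A∩B| = 12 − 8 = 4.00.

4.00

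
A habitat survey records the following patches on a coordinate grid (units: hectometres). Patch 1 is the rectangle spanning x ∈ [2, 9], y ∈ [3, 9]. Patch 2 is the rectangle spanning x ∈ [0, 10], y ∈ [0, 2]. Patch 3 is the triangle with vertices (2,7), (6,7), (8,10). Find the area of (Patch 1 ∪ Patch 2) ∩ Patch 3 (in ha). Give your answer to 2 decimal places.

5.33

The region (Patch 1 ∪ Patch 2) ∩ Patch 3 is the polygon with vertices (7.333,9), (6,7), (2,7), (6,9).
By the shoelace formula its area is 5.33.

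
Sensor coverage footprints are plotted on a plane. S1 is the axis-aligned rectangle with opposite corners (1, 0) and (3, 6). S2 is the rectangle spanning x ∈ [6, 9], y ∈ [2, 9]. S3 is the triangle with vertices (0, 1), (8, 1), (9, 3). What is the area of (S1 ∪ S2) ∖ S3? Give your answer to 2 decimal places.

30.36

|S1 ∪ S2| = 33.
|(S1 ∪ S2) ∩ S3| = 2.6389.
|(S1 ∪ S2) ∖ S3| = 33 − 2.6389 = 30.36.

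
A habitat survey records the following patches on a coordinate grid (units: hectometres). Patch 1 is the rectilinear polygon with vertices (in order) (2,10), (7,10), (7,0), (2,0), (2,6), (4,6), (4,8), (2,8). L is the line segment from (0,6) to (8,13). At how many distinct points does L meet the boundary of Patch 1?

2

The segment meets the boundary at (4.571,10), (2.286,8).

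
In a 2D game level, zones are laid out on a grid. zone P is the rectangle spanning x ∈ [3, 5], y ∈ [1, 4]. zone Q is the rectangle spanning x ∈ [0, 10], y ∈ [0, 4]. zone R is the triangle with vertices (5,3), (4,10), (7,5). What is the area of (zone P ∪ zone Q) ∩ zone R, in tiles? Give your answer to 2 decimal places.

The region (zone P ∪ zone Q) ∩ zone R is the polygon with vertices (6,4), (5,3), (4.857,4), (5,4).
By the shoelace formula its area is 0.57.

0.57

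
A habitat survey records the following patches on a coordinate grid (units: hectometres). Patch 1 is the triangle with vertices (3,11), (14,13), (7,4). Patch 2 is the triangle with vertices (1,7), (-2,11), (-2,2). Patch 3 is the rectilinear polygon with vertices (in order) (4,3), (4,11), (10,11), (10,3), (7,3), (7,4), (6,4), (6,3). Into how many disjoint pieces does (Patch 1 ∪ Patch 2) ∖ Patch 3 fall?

(Patch 1 ∪ Patch 2) ∖ Patch 3 splits into 2 disjoint pieces (area 14.1607, area 13.5).

2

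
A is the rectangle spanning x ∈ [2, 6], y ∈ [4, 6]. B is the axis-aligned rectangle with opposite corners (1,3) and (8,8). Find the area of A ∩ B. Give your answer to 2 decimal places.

|A∩B|: x∈[2,6], y∈[4,6] → 4·2 = 8.

8.00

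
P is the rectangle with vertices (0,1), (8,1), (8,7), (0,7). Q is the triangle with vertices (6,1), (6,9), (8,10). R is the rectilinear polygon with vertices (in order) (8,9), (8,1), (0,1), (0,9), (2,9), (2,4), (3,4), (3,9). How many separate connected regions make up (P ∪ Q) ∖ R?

(P ∪ Q) ∖ R splits into 2 disjoint pieces (area 3, area 0.8889).

2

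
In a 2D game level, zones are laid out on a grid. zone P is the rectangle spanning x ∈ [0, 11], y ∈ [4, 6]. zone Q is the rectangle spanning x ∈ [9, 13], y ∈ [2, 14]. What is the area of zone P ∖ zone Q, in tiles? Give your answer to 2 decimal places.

18.00

|zone P∩zone Q|: x∈[9,11], y∈[4,6] → 2·2 = 4.
|zone P| = 22.
|zone P ∖ zone Q| = |zone P| − |zone P∩zone Q| = 22 − 4 = 18.00.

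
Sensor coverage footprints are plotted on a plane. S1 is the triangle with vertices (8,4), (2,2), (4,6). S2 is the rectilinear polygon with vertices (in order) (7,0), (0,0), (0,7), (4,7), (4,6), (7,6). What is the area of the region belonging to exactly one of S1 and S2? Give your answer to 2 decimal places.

36.83

|S1| = 10, |S2| = 46, |S1∩S2| = 9.5833.
|S1 △ S2| = |S1| + |S2| − 2·|S1∩S2| = 10 + 46 − 19.1667 = 36.83.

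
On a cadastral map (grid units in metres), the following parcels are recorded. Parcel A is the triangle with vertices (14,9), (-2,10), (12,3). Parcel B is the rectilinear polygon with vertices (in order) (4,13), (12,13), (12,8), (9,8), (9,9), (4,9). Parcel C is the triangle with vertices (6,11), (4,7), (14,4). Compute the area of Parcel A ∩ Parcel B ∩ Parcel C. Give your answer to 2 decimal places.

1.44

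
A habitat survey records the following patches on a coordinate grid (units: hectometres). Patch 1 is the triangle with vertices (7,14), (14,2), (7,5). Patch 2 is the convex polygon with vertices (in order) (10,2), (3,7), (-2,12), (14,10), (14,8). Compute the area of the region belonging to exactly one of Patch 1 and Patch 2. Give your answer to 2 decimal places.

59.11

|Patch 1| = 31.5, |Patch 2| = 77, |Patch 1∩Patch 2| = 24.6943.
|Patch 1 △ Patch 2| = |Patch 1| + |Patch 2| − 2·|Patch 1∩Patch 2| = 31.5 + 77 − 49.3887 = 59.11.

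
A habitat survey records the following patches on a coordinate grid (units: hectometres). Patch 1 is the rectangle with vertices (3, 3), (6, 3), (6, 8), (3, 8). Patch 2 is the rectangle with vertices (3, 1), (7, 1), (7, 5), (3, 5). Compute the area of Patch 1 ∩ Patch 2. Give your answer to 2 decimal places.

|Patch 1∩Patch 2|: x∈[3,6], y∈[3,5] → 3·2 = 6.

6.00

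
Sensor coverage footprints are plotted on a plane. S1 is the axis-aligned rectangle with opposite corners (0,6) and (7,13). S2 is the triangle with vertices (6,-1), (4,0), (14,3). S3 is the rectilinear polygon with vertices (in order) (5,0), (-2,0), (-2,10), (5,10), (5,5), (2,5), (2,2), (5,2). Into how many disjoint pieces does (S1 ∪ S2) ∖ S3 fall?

2

(S1 ∪ S2) ∖ S3 splits into 2 disjoint pieces (area 29, area 7.85).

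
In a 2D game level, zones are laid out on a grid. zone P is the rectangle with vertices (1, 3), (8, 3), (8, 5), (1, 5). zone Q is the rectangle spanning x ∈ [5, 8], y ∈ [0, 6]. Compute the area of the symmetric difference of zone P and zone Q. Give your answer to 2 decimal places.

20.00

|zone P∩zone Q|: x∈[5,8], y∈[3,5] → 3·2 = 6.
|zone P △ zone Q| = |zone P| + |zone Q| − 2·|zone P∩zone Q| = 14 + 18 − 12 = 20.00.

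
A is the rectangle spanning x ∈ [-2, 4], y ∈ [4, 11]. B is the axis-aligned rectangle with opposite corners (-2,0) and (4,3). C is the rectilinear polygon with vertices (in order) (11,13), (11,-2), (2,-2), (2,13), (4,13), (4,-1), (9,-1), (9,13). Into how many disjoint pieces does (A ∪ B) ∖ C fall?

2

(A ∪ B) ∖ C splits into 2 disjoint pieces (area 28, area 12).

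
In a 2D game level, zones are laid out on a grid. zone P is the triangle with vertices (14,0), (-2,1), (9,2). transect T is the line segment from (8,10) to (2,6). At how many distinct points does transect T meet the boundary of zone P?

The segment lies entirely outside zone P and never meets its boundary.

0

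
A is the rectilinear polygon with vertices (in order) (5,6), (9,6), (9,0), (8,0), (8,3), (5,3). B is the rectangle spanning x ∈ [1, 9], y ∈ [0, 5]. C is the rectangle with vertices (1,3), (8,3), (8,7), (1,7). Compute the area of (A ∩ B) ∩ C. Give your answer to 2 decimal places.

The region (A ∩ B) ∩ C is the polygon with vertices (5,3), (5,5), (8,5), (8,3).
By the shoelace formula its area is 6.00.

6.00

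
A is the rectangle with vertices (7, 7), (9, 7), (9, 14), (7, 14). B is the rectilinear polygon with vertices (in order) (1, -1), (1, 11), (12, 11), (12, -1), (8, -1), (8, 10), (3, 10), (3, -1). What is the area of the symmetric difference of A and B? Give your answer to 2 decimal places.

81.00

|A| = 14, |B| = 77, |A∩B| = 5.
|A △ B| = |A| + |B| − 2·|A∩B| = 14 + 77 − 10 = 81.00.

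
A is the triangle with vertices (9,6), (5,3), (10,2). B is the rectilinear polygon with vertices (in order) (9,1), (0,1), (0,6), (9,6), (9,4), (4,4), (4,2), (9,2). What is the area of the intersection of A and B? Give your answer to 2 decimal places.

2.67

The intersection is the polygon with vertices (9,6), (9,4), (6.333,4).
By the shoelace formula its area is 2.67.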